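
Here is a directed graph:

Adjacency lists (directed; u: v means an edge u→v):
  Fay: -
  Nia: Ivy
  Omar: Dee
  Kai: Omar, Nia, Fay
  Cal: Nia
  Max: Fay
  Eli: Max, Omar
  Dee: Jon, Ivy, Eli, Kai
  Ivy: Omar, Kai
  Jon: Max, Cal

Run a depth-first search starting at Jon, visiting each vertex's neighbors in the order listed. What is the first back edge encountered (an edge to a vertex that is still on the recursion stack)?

Dee->Jon

DFS from Jon (visiting each vertex's neighbors in the order listed); mark gray on enter, black on exit:
Jon gray
  Max gray
    Fay gray
    Fay black
  Max black
  Cal gray
    Nia gray
      Ivy gray
        Omar gray
          Dee gray
            Dee→Jon: Jon is gray → back edge
First back edge: Dee → Jon.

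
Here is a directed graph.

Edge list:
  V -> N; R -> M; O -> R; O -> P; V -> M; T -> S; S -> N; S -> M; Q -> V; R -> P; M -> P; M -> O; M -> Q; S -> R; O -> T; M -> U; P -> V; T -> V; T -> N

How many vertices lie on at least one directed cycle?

8

A vertex is on a directed cycle iff it belongs to a strongly connected component of size ≥ 2 (or has a self-loop).
The vertices on cycles are {M, O, P, Q, R, S, T, V} — 8 in total.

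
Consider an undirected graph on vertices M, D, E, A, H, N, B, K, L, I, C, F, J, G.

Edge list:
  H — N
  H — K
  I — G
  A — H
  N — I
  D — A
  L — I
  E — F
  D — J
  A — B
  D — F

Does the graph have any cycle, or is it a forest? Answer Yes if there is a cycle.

DFS, tracking each vertex's parent; an edge to a visited non-parent vertex closes a cycle.
Start from B:
visit B (parent –)
  visit A (parent B)
    visit D (parent A)
      visit F (parent D)
        visit E (parent F)
          E–F: parent, skip
        F–D: parent, skip
      visit J (parent D)
        J–D: parent, skip
      D–A: parent, skip
    visit H (parent A)
      visit N (parent H)
        visit I (parent N)
          I–N: parent, skip
          visit L (parent I)
            L–I: parent, skip
          visit G (parent I)
            G–I: parent, skip
        N–H: parent, skip
      H–A: parent, skip
      visit K (parent H)
        K–H: parent, skip
    A–B: parent, skip
visit M (parent –)
visit C (parent –)
No non-parent visited neighbor found — the graph is a forest.

No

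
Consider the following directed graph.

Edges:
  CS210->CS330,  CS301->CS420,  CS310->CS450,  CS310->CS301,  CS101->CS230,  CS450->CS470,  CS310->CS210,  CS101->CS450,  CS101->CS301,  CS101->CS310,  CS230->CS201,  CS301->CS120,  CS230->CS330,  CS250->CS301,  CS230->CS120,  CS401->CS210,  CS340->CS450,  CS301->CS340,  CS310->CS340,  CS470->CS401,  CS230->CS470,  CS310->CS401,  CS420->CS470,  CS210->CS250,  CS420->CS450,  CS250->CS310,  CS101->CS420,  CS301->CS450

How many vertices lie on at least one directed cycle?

9

A vertex is on a directed cycle iff it belongs to a strongly connected component of size ≥ 2 (or has a self-loop).
The vertices on cycles are {CS210, CS250, CS301, CS310, CS340, CS401, CS420, CS450, CS470} — 9 in total.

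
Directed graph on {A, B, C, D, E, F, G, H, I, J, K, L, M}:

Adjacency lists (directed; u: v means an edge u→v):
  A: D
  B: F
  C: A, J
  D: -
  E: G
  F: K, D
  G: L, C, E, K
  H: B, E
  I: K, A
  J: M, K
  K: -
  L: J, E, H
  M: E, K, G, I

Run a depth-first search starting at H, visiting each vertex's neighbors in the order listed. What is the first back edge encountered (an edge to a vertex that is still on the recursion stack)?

M→E

DFS from H (visiting each vertex's neighbors in the order listed); mark gray on enter, black on exit:
H gray
  B gray
    F gray
      K gray
      K black
      D gray
      D black
    F black
  B black
  E gray
    G gray
      L gray
        J gray
          M gray
            M→E: E is gray → back edge
First back edge: M → E.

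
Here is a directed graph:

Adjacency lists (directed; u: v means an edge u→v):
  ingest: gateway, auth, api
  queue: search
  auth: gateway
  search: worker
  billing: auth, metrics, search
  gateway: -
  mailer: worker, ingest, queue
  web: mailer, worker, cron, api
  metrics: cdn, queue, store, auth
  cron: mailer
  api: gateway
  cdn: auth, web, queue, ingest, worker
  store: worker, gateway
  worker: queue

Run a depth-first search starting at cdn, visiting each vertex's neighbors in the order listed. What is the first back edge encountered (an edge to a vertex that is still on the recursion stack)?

search→worker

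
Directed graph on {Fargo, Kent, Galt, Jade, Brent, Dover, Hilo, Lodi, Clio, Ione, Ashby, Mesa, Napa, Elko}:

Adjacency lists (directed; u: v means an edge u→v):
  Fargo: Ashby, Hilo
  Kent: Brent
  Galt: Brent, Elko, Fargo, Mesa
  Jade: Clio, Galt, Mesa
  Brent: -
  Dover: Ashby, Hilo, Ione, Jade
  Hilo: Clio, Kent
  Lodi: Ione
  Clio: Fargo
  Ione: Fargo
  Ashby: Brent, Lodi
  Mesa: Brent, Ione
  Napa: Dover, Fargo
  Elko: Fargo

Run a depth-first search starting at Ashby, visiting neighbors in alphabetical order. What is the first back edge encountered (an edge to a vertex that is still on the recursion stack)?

Fargo→Ashby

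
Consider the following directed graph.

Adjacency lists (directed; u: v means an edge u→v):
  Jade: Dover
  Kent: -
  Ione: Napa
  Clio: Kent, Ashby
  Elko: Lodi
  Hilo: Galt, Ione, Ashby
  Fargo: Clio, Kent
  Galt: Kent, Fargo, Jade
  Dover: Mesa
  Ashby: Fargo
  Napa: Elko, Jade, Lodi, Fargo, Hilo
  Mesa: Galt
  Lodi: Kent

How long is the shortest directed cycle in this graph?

3

For each vertex v, BFS finds the shortest path from v back to v.
The shortest such closed walk is Napa → Hilo → Ione → Napa, length 3.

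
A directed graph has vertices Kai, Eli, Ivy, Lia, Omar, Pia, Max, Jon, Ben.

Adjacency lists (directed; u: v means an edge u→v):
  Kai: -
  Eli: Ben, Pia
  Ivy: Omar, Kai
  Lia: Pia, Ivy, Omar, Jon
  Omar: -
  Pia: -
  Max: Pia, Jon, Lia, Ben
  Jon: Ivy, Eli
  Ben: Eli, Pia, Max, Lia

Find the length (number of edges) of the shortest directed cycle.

For each vertex v, BFS finds the shortest path from v back to v.
The shortest such closed walk is Max → Ben → Max, length 2.

2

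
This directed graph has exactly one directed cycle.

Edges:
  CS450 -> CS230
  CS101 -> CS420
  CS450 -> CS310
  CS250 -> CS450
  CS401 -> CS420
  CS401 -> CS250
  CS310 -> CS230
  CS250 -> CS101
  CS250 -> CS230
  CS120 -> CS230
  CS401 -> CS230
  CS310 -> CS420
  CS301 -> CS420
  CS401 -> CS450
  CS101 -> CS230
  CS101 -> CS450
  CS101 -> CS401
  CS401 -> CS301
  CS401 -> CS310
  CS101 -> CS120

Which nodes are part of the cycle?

DFS with gray/black marking from CS101:
CS101 gray
  CS120 gray
    CS230 gray
    CS230 black
  CS120 black
  CS101→CS230: CS230 black — skip
  CS420 gray
  CS420 black
  CS450 gray
    CS310 gray
      CS310→CS230: CS230 black — skip
      CS310→CS420: CS420 black — skip
    CS310 black
    CS450→CS230: CS230 black — skip
  CS450 black
  CS401 gray
    CS401→CS450: CS450 black — skip
    CS401→CS420: CS420 black — skip
    CS250 gray
      CS250→CS230: CS230 black — skip
      CS250→CS450: CS450 black — skip
      CS250→CS101: CS101 is gray → back edge
Back edge closes the cycle CS101 → CS401 → CS250 → CS101; its vertices are {CS101, CS250, CS401}.

CS101, CS250, CS401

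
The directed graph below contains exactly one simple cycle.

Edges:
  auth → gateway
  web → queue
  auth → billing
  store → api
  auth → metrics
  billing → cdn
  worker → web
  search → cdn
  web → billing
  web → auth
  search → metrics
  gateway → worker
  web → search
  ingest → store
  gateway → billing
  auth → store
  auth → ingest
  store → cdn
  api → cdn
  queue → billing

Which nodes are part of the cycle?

DFS with gray/black marking from web:
web gray
  queue gray
    billing gray
      cdn gray
      cdn black
    billing black
  queue black
  search gray
    metrics gray
    metrics black
    search→cdn: cdn black — skip
  search black
  web→billing: billing black — skip
  auth gray
    auth→metrics: metrics black — skip
    ingest gray
      store gray
        api gray
          api→cdn: cdn black — skip
        api black
        store→cdn: cdn black — skip
      store black
    ingest black
    gateway gray
      worker gray
        worker→web: web is gray → back edge
Back edge closes the cycle web → auth → gateway → worker → web; its vertices are {web, auth, worker, gateway}.

web, auth, worker, gateway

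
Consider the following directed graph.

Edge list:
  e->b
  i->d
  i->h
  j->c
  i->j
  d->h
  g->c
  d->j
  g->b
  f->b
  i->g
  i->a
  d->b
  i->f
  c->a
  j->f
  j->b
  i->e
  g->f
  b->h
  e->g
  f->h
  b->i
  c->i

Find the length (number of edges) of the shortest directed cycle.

3

For each vertex v, BFS finds the shortest path from v back to v.
The shortest such closed walk is c → i → j → c, length 3.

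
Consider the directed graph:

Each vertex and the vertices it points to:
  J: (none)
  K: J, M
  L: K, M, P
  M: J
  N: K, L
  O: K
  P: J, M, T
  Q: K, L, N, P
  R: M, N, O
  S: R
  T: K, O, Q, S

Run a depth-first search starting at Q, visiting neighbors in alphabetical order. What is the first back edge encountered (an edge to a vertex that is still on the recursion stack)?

T→Q

DFS from Q (visiting neighbors in alphabetical order); mark gray on enter, black on exit:
Q gray
  K gray
    J gray
    J black
    M gray
      M→J: J black — skip
    M black
  K black
  L gray
    L→K: K black — skip
    L→M: M black — skip
    P gray
      P→J: J black — skip
      P→M: M black — skip
      T gray
        T→K: K black — skip
        O gray
          O→K: K black — skip
        O black
        T→Q: Q is gray → back edge
First back edge: T → Q.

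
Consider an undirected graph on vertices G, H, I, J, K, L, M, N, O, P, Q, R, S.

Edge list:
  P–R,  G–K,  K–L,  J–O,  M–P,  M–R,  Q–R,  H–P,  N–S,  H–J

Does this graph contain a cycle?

Yes

DFS, tracking each vertex's parent; an edge to a visited non-parent vertex closes a cycle.
Start from L:
visit L (parent –)
  visit K (parent L)
    K–L: parent, skip
    visit G (parent K)
      G–K: parent, skip
visit H (parent –)
  visit J (parent H)
    visit O (parent J)
      O–J: parent, skip
    J–H: parent, skip
  visit P (parent H)
    visit R (parent P)
      R–P: parent, skip
      visit Q (parent R)
        Q–R: parent, skip
      visit M (parent R)
        M–P: P visited and ≠ parent → cycle
Cycle: P – R – M – P.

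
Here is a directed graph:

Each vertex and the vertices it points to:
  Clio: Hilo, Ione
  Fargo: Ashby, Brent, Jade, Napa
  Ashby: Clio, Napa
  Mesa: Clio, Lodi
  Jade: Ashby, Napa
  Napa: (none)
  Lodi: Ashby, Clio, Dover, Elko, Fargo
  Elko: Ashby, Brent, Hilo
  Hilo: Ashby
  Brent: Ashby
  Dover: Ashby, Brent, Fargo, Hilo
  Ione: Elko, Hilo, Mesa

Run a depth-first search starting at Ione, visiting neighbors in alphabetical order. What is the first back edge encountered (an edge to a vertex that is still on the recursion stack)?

DFS from Ione (visiting neighbors in alphabetical order); mark gray on enter, black on exit:
Ione gray
  Elko gray
    Ashby gray
      Clio gray
        Hilo gray
          Hilo→Ashby: Ashby is gray → back edge
First back edge: Hilo → Ashby.

Hilo->Ashby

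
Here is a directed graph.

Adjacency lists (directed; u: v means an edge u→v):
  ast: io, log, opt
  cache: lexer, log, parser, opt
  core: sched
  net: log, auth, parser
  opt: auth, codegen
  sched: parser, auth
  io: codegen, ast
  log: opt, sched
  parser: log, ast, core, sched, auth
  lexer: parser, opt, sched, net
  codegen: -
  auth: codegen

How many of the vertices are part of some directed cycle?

6

A vertex is on a directed cycle iff it belongs to a strongly connected component of size ≥ 2 (or has a self-loop).
The vertices on cycles are {io, ast, log, core, sched, parser} — 6 in total.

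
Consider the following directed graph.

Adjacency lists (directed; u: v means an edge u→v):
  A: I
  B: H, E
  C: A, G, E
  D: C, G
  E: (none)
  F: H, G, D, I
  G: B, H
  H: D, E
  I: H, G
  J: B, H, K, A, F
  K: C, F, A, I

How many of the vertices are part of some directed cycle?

7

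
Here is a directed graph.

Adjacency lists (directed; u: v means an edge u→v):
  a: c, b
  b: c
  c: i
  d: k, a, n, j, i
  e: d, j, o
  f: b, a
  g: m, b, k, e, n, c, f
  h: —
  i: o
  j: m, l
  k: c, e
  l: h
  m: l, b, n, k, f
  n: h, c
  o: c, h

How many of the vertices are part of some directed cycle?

8

A vertex is on a directed cycle iff it belongs to a strongly connected component of size ≥ 2 (or has a self-loop).
The vertices on cycles are {c, d, e, i, j, k, m, o} — 8 in total.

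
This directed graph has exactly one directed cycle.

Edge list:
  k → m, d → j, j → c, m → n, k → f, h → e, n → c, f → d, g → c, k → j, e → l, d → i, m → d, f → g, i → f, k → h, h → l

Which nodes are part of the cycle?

d, f, i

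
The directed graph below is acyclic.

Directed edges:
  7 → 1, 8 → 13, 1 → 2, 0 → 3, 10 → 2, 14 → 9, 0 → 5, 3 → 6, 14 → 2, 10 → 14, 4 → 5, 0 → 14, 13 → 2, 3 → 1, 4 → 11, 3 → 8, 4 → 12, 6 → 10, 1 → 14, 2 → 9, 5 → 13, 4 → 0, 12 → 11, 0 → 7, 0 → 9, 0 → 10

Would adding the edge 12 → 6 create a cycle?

Adding 12→6 creates a cycle iff 6 can already reach 12.
Explore from 6: no path reaches 12. The graph stays acyclic.

No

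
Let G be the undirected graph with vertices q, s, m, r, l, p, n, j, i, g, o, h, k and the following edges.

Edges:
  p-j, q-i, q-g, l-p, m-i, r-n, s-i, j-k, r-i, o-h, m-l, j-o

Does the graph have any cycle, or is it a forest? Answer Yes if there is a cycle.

DFS, tracking each vertex's parent; an edge to a visited non-parent vertex closes a cycle.
Start from p:
visit p (parent –)
  visit l (parent p)
    visit m (parent l)
      m–l: parent, skip
      visit i (parent m)
        i–m: parent, skip
        visit q (parent i)
          q–i: parent, skip
          visit g (parent q)
            g–q: parent, skip
        visit r (parent i)
          r–i: parent, skip
          visit n (parent r)
            n–r: parent, skip
        visit s (parent i)
          s–i: parent, skip
    l–p: parent, skip
  visit j (parent p)
    j–p: parent, skip
    visit o (parent j)
      visit h (parent o)
        h–o: parent, skip
      o–j: parent, skip
    visit k (parent j)
      k–j: parent, skip
No non-parent visited neighbor found — the graph is a forest.

No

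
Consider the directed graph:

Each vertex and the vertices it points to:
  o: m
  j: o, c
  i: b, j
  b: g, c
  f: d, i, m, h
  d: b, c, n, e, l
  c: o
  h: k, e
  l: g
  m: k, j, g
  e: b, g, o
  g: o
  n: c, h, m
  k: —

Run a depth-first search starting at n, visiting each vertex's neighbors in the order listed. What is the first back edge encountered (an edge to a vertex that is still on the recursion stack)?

DFS from n (visiting each vertex's neighbors in the order listed); mark gray on enter, black on exit:
n gray
  c gray
    o gray
      m gray
        k gray
        k black
        j gray
          j→o: o is gray → back edge
First back edge: j → o.

j->o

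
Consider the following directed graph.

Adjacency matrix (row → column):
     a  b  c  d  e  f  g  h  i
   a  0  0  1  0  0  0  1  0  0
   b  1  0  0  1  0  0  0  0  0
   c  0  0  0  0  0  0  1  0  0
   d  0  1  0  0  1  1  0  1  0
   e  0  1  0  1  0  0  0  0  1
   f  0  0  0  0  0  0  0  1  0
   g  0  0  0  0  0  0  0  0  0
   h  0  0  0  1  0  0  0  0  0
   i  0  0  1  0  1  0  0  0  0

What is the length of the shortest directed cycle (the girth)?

For each vertex v, BFS finds the shortest path from v back to v.
The shortest such closed walk is d → h → d, length 2.

2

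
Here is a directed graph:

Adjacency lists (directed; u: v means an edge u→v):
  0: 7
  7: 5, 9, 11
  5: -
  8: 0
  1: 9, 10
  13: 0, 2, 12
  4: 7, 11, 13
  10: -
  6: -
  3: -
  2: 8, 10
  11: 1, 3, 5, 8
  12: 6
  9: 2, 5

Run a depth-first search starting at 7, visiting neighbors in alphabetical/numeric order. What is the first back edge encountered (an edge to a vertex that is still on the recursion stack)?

DFS from 7 (visiting neighbors in alphabetical/numeric order); mark gray on enter, black on exit:
7 gray
  5 gray
  5 black
  9 gray
    2 gray
      8 gray
        0 gray
          0→7: 7 is gray → back edge
First back edge: 0 → 7.

0->7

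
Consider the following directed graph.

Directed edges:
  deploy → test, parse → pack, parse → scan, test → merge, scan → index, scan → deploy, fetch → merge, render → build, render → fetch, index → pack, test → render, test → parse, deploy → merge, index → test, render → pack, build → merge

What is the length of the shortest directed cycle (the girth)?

4

For each vertex v, BFS finds the shortest path from v back to v.
The shortest such closed walk is test → parse → scan → deploy → test, length 4.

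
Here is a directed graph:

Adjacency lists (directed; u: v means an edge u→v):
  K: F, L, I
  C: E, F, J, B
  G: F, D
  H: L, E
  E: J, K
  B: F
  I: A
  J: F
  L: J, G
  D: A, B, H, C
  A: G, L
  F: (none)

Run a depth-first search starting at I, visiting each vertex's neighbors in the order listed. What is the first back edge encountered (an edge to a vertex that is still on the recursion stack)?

DFS from I (visiting each vertex's neighbors in the order listed); mark gray on enter, black on exit:
I gray
  A gray
    G gray
      F gray
      F black
      D gray
        D→A: A is gray → back edge
First back edge: D → A.

D->A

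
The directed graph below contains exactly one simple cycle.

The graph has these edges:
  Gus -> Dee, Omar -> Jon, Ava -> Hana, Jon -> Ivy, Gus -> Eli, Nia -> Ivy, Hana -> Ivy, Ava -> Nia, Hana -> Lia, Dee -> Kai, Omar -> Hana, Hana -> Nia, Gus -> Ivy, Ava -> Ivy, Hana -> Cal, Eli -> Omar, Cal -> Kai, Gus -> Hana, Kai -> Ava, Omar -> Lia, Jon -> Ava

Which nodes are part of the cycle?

Ava, Cal, Kai, Hana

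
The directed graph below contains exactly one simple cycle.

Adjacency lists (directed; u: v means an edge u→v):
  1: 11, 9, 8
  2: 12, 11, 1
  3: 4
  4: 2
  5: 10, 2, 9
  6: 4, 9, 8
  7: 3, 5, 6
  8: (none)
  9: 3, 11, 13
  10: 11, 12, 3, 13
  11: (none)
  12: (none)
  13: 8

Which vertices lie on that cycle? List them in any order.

DFS with gray/black marking from 2:
2 gray
  12 gray
  12 black
  11 gray
  11 black
  1 gray
    1→11: 11 black — skip
    9 gray
      3 gray
        4 gray
          4→2: 2 is gray → back edge
Back edge closes the cycle 2 → 1 → 9 → 3 → 4 → 2; its vertices are {1, 2, 3, 4, 9}.

1, 2, 3, 4, 9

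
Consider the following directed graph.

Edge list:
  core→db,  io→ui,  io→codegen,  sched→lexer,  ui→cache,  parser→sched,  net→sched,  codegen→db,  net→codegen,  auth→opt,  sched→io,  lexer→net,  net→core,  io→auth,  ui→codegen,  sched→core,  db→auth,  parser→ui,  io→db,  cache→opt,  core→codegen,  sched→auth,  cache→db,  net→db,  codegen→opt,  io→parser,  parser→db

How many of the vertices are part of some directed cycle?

A vertex is on a directed cycle iff it belongs to a strongly connected component of size ≥ 2 (or has a self-loop).
The vertices on cycles are {io, net, lexer, sched, parser} — 5 in total.

5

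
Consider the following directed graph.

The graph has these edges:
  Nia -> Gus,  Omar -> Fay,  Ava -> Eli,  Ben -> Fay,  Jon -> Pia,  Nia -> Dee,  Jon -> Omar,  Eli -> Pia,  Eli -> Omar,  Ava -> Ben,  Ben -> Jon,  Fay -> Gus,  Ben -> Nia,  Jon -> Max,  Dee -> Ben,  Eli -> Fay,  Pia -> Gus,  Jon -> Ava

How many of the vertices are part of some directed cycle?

5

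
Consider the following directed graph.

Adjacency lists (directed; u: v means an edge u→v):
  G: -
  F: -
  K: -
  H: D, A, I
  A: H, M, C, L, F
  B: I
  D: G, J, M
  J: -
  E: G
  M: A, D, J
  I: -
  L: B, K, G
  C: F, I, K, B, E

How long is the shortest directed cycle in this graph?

2

For each vertex v, BFS finds the shortest path from v back to v.
The shortest such closed walk is M → D → M, length 2.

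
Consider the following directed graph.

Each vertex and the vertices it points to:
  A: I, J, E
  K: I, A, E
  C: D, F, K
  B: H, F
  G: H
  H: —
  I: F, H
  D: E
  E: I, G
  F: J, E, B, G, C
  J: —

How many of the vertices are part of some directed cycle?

8

A vertex is on a directed cycle iff it belongs to a strongly connected component of size ≥ 2 (or has a self-loop).
The vertices on cycles are {A, B, C, D, E, F, I, K} — 8 in total.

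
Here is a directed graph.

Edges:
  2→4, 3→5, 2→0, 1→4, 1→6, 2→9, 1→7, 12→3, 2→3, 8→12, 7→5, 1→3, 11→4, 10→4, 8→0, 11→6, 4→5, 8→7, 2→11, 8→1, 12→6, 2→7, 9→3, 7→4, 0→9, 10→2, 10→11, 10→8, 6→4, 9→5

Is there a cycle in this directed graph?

DFS with white/gray/black marking, starting from 12:
12 gray
  6 gray
    4 gray
      5 gray
      5 black
    4 black
  6 black
  3 gray
    3→5: 5 black — skip
  3 black
12 black
0 gray
  9 gray
    9→5: 5 black — skip
    9→3: 3 black — skip
  9 black
0 black
1 gray
  7 gray
    7→5: 5 black — skip
    7→4: 4 black — skip
  7 black
  1→6: 6 black — skip
  1→4: 4 black — skip
  1→3: 3 black — skip
1 black
2 gray
  2→0: 0 black — skip
  2→9: 9 black — skip
  2→4: 4 black — skip
  2→3: 3 black — skip
  2→7: 7 black — skip
  11 gray
    11→6: 6 black — skip
    11→4: 4 black — skip
  11 black
2 black
8 gray
  8→1: 1 black — skip
  8→0: 0 black — skip
  8→7: 7 black — skip
  8→12: 12 black — skip
8 black
10 gray
  10→4: 4 black — skip
  10→2: 2 black — skip
  10→11: 11 black — skip
  10→8: 8 black — skip
10 black
Every edge goes to a white or black vertex — no back edge, so the graph is acyclic.

No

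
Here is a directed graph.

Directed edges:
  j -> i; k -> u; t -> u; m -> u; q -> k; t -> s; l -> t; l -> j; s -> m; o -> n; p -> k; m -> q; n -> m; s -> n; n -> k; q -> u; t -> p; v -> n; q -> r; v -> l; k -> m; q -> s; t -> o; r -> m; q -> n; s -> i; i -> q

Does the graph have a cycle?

Yes

DFS with white/gray/black marking, starting from o:
o gray
  n gray
    m gray
      q gray
        k gray
          u gray
          u black
          k→m: m is gray → back edge
Back edge found, so a cycle exists: m → q → k → m.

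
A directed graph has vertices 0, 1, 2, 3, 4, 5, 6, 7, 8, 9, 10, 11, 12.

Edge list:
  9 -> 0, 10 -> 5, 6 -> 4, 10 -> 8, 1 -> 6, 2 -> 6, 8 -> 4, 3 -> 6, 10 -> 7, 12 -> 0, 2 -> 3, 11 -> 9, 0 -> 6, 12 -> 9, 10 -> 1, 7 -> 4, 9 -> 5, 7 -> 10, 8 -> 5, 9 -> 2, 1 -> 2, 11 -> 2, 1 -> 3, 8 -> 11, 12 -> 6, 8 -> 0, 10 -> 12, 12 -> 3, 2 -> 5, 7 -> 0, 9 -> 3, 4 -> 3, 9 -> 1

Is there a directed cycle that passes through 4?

Yes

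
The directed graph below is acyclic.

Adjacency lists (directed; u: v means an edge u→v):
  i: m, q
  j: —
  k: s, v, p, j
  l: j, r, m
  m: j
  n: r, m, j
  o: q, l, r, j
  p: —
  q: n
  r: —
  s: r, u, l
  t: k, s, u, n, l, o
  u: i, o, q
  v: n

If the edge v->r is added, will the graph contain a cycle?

No

Adding v→r creates a cycle iff r can already reach v.
Explore from r: no path reaches v. The graph stays acyclic.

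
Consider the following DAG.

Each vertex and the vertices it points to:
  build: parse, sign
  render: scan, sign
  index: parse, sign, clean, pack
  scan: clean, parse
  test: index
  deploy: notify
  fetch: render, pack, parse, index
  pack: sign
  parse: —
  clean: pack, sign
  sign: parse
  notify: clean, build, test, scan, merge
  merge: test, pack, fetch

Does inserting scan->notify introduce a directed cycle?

Yes

Adding scan→notify creates a cycle iff notify can already reach scan.
Path from notify: notify → scan.
So notify → … → scan → notify is a cycle.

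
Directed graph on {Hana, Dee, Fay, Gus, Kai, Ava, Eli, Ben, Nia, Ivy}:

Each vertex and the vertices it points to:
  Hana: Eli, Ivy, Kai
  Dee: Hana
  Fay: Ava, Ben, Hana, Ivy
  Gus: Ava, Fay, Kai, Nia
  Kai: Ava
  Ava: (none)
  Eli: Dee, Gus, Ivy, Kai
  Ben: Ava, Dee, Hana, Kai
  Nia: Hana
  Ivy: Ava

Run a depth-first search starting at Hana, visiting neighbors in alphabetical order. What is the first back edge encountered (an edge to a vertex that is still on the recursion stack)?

Dee->Hana

DFS from Hana (visiting neighbors in alphabetical order); mark gray on enter, black on exit:
Hana gray
  Eli gray
    Dee gray
      Dee→Hana: Hana is gray → back edge
First back edge: Dee → Hana.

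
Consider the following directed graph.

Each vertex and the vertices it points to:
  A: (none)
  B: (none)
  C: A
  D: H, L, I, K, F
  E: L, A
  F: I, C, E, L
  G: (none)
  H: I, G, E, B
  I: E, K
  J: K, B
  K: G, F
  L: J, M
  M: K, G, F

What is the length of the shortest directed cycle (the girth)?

For each vertex v, BFS finds the shortest path from v back to v.
The shortest such closed walk is L → M → F → L, length 3.

3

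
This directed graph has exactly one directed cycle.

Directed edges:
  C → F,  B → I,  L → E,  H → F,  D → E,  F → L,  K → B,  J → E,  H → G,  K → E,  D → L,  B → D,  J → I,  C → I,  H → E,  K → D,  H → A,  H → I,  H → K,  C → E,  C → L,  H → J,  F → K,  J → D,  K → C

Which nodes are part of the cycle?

C, F, K

DFS with gray/black marking from F:
F gray
  K gray
    D gray
      L gray
        E gray
        E black
      L black
      D→E: E black — skip
    D black
    C gray
      C→E: E black — skip
      C→L: L black — skip
      C→F: F is gray → back edge
Back edge closes the cycle F → K → C → F; its vertices are {C, F, K}.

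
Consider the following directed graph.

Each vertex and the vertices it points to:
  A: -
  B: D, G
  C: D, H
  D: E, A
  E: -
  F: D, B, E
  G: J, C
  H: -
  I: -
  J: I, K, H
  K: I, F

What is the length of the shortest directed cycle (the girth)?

5

For each vertex v, BFS finds the shortest path from v back to v.
The shortest such closed walk is B → G → J → K → F → B, length 5.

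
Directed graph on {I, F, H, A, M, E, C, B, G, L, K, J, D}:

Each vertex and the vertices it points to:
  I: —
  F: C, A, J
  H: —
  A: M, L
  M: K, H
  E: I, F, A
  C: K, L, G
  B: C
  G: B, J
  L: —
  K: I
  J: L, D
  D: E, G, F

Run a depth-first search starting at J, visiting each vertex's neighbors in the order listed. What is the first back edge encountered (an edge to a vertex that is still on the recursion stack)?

DFS from J (visiting each vertex's neighbors in the order listed); mark gray on enter, black on exit:
J gray
  L gray
  L black
  D gray
    E gray
      I gray
      I black
      F gray
        C gray
          K gray
            K→I: I black — skip
          K black
          C→L: L black — skip
          G gray
            B gray
              B→C: C is gray → back edge
First back edge: B → C.

B→C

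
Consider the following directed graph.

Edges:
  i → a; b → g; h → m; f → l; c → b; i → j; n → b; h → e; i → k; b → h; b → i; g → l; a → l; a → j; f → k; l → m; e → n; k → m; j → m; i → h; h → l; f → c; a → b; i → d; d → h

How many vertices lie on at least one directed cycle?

A vertex is on a directed cycle iff it belongs to a strongly connected component of size ≥ 2 (or has a self-loop).
The vertices on cycles are {a, b, d, e, h, i, n} — 7 in total.

7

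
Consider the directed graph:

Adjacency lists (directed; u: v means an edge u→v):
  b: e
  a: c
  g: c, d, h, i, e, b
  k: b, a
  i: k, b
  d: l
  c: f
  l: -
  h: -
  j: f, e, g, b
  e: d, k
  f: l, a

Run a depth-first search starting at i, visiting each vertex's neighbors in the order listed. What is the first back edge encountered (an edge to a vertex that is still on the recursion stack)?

e→k

DFS from i (visiting each vertex's neighbors in the order listed); mark gray on enter, black on exit:
i gray
  k gray
    b gray
      e gray
        d gray
          l gray
          l black
        d black
        e→k: k is gray → back edge
First back edge: e → k.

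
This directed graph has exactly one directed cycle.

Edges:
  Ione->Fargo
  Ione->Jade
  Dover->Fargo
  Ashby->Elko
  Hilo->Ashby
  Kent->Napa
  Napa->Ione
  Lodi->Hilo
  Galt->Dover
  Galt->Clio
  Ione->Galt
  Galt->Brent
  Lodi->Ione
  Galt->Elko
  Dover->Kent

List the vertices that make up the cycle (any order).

Galt, Ione, Kent, Napa, Dover

DFS with gray/black marking from Ione:
Ione gray
  Galt gray
    Elko gray
    Elko black
    Dover gray
      Kent gray
        Napa gray
          Napa→Ione: Ione is gray → back edge
Back edge closes the cycle Ione → Galt → Dover → Kent → Napa → Ione; its vertices are {Galt, Ione, Kent, Napa, Dover}.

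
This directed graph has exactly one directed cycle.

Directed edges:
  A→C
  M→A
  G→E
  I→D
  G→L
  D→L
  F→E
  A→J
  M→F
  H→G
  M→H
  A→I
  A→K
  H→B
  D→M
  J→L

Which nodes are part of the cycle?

A, D, I, M

DFS with gray/black marking from M:
M gray
  H gray
    G gray
      L gray
      L black
      E gray
      E black
    G black
    B gray
    B black
  H black
  F gray
    F→E: E black — skip
  F black
  A gray
    K gray
    K black
    I gray
      D gray
        D→L: L black — skip
        D→M: M is gray → back edge
Back edge closes the cycle M → A → I → D → M; its vertices are {A, D, I, M}.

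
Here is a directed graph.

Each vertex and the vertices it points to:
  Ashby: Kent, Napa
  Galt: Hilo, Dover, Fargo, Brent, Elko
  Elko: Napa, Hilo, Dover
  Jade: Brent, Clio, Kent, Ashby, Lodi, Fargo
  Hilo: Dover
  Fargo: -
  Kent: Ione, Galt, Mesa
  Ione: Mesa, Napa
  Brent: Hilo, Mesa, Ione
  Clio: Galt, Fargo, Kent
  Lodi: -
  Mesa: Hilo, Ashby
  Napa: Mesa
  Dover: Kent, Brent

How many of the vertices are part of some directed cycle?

10

A vertex is on a directed cycle iff it belongs to a strongly connected component of size ≥ 2 (or has a self-loop).
The vertices on cycles are {Elko, Galt, Hilo, Ione, Kent, Mesa, Napa, Ashby, Brent, Dover} — 10 in total.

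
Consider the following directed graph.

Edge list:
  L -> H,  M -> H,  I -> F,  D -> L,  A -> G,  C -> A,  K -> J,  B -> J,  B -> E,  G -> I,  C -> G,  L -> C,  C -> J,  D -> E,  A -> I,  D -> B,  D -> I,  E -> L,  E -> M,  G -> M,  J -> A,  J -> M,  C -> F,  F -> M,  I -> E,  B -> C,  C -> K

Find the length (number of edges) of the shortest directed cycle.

5

For each vertex v, BFS finds the shortest path from v back to v.
The shortest such closed walk is L → C → A → I → E → L, length 5.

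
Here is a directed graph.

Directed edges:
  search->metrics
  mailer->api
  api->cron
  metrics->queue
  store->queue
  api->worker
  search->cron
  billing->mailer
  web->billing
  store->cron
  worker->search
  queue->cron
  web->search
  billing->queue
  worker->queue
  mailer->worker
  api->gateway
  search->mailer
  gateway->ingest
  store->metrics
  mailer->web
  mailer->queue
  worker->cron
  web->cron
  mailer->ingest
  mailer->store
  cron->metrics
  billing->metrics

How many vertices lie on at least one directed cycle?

9

A vertex is on a directed cycle iff it belongs to a strongly connected component of size ≥ 2 (or has a self-loop).
The vertices on cycles are {api, web, cron, queue, mailer, search, worker, billing, metrics} — 9 in total.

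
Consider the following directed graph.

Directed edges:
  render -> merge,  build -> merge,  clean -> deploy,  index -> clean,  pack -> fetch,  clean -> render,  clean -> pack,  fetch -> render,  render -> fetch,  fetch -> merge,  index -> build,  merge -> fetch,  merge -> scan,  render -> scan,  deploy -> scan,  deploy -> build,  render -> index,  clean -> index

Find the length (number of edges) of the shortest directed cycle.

2

For each vertex v, BFS finds the shortest path from v back to v.
The shortest such closed walk is clean → index → clean, length 2.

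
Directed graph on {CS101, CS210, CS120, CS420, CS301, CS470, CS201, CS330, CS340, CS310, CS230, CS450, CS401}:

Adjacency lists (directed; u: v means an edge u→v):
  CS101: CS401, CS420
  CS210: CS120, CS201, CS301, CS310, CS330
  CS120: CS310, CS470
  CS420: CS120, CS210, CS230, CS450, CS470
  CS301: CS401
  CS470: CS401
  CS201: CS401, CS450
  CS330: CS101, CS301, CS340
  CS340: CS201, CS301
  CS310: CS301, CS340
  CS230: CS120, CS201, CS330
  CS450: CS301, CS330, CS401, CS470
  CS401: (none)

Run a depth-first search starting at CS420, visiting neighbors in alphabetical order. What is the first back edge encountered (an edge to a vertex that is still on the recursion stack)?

CS101→CS420

DFS from CS420 (visiting neighbors in alphabetical order); mark gray on enter, black on exit:
CS420 gray
  CS120 gray
    CS310 gray
      CS301 gray
        CS401 gray
        CS401 black
      CS301 black
      CS340 gray
        CS201 gray
          CS201→CS401: CS401 black — skip
          CS450 gray
            CS450→CS301: CS301 black — skip
            CS330 gray
              CS101 gray
                CS101→CS401: CS401 black — skip
                CS101→CS420: CS420 is gray → back edge
First back edge: CS101 → CS420.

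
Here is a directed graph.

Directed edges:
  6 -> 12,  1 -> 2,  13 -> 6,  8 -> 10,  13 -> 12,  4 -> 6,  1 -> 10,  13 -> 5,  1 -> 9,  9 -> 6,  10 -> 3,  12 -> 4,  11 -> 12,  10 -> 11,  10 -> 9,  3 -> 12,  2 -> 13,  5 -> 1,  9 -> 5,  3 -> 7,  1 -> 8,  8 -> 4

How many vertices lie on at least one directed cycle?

10

A vertex is on a directed cycle iff it belongs to a strongly connected component of size ≥ 2 (or has a self-loop).
The vertices on cycles are {1, 2, 4, 5, 6, 8, 9, 10, 12, 13} — 10 in total.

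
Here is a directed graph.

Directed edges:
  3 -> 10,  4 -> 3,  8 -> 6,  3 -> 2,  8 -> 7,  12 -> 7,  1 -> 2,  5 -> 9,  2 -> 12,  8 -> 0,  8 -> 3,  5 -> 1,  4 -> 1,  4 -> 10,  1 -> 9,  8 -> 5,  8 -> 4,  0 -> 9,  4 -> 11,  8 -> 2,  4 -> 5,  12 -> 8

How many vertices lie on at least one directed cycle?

7

A vertex is on a directed cycle iff it belongs to a strongly connected component of size ≥ 2 (or has a self-loop).
The vertices on cycles are {1, 2, 3, 4, 5, 8, 12} — 7 in total.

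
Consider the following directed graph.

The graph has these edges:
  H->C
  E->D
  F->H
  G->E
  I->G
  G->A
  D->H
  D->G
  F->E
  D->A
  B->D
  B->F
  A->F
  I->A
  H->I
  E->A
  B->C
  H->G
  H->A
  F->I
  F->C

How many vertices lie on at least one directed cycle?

7

A vertex is on a directed cycle iff it belongs to a strongly connected component of size ≥ 2 (or has a self-loop).
The vertices on cycles are {A, D, E, F, G, H, I} — 7 in total.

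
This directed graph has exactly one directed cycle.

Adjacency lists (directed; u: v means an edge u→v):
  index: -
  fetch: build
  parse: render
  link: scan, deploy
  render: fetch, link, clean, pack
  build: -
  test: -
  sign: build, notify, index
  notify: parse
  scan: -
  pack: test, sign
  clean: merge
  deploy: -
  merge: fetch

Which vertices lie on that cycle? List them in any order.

pack, sign, parse, notify, render

DFS with gray/black marking from render:
render gray
  fetch gray
    build gray
    build black
  fetch black
  link gray
    scan gray
    scan black
    deploy gray
    deploy black
  link black
  clean gray
    merge gray
      merge→fetch: fetch black — skip
    merge black
  clean black
  pack gray
    test gray
    test black
    sign gray
      sign→build: build black — skip
      notify gray
        parse gray
          parse→render: render is gray → back edge
Back edge closes the cycle render → pack → sign → notify → parse → render; its vertices are {pack, sign, parse, notify, render}.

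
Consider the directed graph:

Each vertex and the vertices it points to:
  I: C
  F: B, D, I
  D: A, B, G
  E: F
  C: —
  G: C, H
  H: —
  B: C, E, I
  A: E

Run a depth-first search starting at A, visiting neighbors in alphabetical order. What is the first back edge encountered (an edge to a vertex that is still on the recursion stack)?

DFS from A (visiting neighbors in alphabetical order); mark gray on enter, black on exit:
A gray
  E gray
    F gray
      B gray
        C gray
        C black
        B→E: E is gray → back edge
First back edge: B → E.

B→E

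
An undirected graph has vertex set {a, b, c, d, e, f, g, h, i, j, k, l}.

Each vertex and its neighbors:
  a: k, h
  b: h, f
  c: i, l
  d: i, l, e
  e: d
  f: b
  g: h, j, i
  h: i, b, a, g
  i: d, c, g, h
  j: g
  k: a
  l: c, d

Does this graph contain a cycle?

DFS, tracking each vertex's parent; an edge to a visited non-parent vertex closes a cycle.
Start from j:
visit j (parent –)
  visit g (parent j)
    visit h (parent g)
      visit i (parent h)
        visit d (parent i)
          d–i: parent, skip
          visit l (parent d)
            visit c (parent l)
              c–i: i visited and ≠ parent → cycle
Cycle: i – d – l – c – i.

Yes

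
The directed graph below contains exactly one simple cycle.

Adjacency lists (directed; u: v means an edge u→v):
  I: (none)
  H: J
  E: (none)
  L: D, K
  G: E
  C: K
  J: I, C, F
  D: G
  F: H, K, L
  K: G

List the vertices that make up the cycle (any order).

DFS with gray/black marking from J:
J gray
  I gray
  I black
  C gray
    K gray
      G gray
        E gray
        E black
      G black
    K black
  C black
  F gray
    H gray
      H→J: J is gray → back edge
Back edge closes the cycle J → F → H → J; its vertices are {F, H, J}.

F, H, J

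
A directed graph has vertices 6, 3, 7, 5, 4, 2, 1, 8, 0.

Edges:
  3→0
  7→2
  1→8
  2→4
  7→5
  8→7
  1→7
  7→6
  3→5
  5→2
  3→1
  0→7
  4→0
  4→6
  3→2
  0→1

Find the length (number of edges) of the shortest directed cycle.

For each vertex v, BFS finds the shortest path from v back to v.
The shortest such closed walk is 2 → 4 → 0 → 7 → 2, length 4.

4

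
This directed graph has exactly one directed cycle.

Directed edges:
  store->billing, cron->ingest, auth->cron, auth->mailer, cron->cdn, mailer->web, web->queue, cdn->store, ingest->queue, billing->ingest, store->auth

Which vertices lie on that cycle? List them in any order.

cdn, auth, cron, store

DFS with gray/black marking from store:
store gray
  auth gray
    mailer gray
      web gray
        queue gray
        queue black
      web black
    mailer black
    cron gray
      ingest gray
        ingest→queue: queue black — skip
      ingest black
      cdn gray
        cdn→store: store is gray → back edge
Back edge closes the cycle store → auth → cron → cdn → store; its vertices are {cdn, auth, cron, store}.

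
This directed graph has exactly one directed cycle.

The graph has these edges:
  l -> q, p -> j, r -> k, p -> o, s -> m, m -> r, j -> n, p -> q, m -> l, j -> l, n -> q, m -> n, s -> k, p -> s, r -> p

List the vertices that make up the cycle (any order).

DFS with gray/black marking from p:
p gray
  s gray
    k gray
    k black
    m gray
      l gray
        q gray
        q black
      l black
      r gray
        r→p: p is gray → back edge
Back edge closes the cycle p → s → m → r → p; its vertices are {m, p, r, s}.

m, p, r, s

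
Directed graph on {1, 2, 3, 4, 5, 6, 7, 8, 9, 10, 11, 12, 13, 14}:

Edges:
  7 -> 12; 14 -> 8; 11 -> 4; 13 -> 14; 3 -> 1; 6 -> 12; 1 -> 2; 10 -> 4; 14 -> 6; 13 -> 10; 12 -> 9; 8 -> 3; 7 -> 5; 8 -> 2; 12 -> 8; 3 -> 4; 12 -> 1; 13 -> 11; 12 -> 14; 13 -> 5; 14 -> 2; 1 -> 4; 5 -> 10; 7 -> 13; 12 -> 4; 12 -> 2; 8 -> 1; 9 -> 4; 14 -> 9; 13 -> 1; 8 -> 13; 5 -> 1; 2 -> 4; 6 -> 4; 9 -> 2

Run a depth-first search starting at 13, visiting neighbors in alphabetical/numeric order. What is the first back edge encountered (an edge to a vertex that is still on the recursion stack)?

DFS from 13 (visiting neighbors in alphabetical/numeric order); mark gray on enter, black on exit:
13 gray
  1 gray
    2 gray
      4 gray
      4 black
    2 black
    1→4: 4 black — skip
  1 black
  5 gray
    5→1: 1 black — skip
    10 gray
      10→4: 4 black — skip
    10 black
  5 black
  13→10: 10 black — skip
  11 gray
    11→4: 4 black — skip
  11 black
  14 gray
    14→2: 2 black — skip
    6 gray
      6→4: 4 black — skip
      12 gray
        12→1: 1 black — skip
        12→2: 2 black — skip
        12→4: 4 black — skip
        8 gray
          8→1: 1 black — skip
          8→2: 2 black — skip
          3 gray
            3→1: 1 black — skip
            3→4: 4 black — skip
          3 black
          8→13: 13 is gray → back edge
First back edge: 8 → 13.

8→13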